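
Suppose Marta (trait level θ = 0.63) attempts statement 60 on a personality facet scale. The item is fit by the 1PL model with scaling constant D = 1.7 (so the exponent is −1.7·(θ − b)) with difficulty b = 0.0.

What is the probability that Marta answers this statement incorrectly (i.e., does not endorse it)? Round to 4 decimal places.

0.2552

P(θ) = 1 / (1 + exp(−D·(θ − b)))
Exponent: 1.7 × (0.63 − 0.0) = 1.0710
1/(1 + e^{-1.0710}) = 0.7448
P = 0.7448
P(incorrect) = 1 − 0.7448 = 0.2552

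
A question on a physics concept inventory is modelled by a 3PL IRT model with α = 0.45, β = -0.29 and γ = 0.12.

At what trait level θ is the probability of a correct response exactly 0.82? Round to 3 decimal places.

2.728

P(θ) = γ + (1 − γ) · 1 / (1 + exp(−α(θ − β)))
Remove guessing floor: (0.82 − 0.12)/(1 − 0.12) = 0.7955
logit = ln(0.7955/0.2045) = 1.3581
θ = β + logit/(α) = -0.29 + 1.3581/0.4500 = 2.7281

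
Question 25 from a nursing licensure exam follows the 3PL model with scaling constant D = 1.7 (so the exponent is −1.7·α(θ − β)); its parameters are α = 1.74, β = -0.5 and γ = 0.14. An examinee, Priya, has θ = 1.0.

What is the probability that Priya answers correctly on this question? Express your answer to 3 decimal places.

0.990

P(θ) = γ + (1 − γ) · 1 / (1 + exp(−D·α(θ − β)))
Exponent: 1.7 × 1.74 × (1.0 − (-0.5)) = 4.4370
1/(1 + e^{-4.4370}) = 0.9883
P = 0.14 + 0.86 × 0.9883 = 0.9899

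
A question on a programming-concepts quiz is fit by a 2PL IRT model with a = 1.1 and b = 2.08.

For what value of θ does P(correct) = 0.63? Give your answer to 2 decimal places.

2.56

P(θ) = 1 / (1 + exp(−a(θ − b)))
logit = ln(0.6300/0.3700) = 0.5322
θ = b + logit/(a) = 2.08 + 0.5322/1.1000 = 2.5638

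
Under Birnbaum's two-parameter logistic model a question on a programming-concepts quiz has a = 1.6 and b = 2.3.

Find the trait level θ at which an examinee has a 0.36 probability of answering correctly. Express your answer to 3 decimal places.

1.940

P(θ) = 1 / (1 + exp(−a(θ − b)))
logit = ln(0.3600/0.6400) = -0.5754
θ = b + logit/(a) = 2.3 + (-0.5754)/1.6000 = 1.9404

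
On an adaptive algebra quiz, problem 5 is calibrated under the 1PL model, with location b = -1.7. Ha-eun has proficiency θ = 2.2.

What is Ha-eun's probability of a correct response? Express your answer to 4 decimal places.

P(θ) = 1 / (1 + exp(−(θ − b)))
Exponent: (2.2 − (-1.7)) = 3.9000
1/(1 + e^{-3.9000}) = 0.9802
P = 0.9802

0.9802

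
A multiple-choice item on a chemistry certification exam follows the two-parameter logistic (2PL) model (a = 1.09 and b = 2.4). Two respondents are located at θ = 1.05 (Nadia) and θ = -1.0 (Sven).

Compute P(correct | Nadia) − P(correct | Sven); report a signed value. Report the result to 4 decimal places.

0.1627

P(θ) = 1 / (1 + exp(−a(θ − b)))
P(Nadia) = 0.1867  [exponent -1.4715]
P(Sven) = 0.0240  [exponent -3.7060]
Difference = 0.1867 − 0.0240 = 0.1627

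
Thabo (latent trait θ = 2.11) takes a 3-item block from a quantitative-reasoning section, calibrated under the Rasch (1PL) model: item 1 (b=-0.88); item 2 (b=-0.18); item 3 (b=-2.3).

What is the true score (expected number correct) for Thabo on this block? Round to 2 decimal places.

2.85

P(θ) = 1 / (1 + exp(−(θ − b)))
P_1 = 1/(1+e^{-2.9900}) = 0.9521
P_2 = 1/(1+e^{-2.2900}) = 0.9080
P_3 = 1/(1+e^{-4.4100}) = 0.9880
E[score] = 0.9521 + 0.9080 + 0.9880 = 2.8482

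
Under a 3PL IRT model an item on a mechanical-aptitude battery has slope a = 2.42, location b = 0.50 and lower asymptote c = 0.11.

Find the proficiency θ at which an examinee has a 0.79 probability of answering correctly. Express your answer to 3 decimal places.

0.986

P(θ) = c + (1 − c) · 1 / (1 + exp(−a(θ − b)))
Remove guessing floor: (0.79 − 0.11)/(1 − 0.11) = 0.7640
logit = ln(0.7640/0.2360) = 1.1750
θ = b + logit/(a) = 0.50 + 1.1750/2.4200 = 0.9855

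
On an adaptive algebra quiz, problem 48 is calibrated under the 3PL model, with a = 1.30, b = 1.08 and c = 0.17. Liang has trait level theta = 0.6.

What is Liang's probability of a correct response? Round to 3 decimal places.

0.460

P(theta) = c + (1 − c) · 1 / (1 + exp(−a(theta − b)))
Exponent: 1.30 × (0.6 − 1.08) = -0.6240
1/(1 + e^{0.6240}) = 0.3489
P = 0.17 + 0.83 × 0.3489 = 0.4596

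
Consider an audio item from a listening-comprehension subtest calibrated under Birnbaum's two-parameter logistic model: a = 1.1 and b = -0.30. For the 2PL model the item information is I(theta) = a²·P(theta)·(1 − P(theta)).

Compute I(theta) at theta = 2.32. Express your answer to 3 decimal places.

0.061

P = 1/(1+e^{-2.8820}) = 0.9469
P(1−P) = 0.9469 × 0.0531 = 0.0502
I = a² × P(1−P) = 1.1² × 0.0502 = 0.06079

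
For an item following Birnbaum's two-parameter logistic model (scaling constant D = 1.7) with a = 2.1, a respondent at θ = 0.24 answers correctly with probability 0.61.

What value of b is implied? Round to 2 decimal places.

P(θ) = 1 / (1 + exp(−D·a(θ − b)))
logit(0.61) = ln(0.61/0.39) = 0.4473
b = θ − logit/(1.7·a) = 0.24 − 0.4473/3.5700 = 0.1147

0.11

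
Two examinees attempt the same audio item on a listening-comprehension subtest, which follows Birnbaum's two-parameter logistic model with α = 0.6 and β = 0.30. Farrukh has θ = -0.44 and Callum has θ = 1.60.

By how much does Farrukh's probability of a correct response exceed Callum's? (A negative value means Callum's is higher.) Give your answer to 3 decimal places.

P(θ) = 1 / (1 + exp(−α(θ − β)))
P(Farrukh) = 0.3908  [exponent -0.4440]
P(Callum) = 0.6857  [exponent 0.7800]
Difference = 0.3908 − 0.6857 = -0.2949

-0.295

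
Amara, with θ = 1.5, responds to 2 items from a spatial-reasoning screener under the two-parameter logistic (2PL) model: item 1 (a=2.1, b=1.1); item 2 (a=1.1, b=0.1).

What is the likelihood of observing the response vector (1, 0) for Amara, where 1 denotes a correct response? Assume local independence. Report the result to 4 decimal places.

P(θ) = 1 / (1 + exp(−a(θ − b)))
P_1 = 1/(1+e^{-0.8400}) = 0.6985
P_2 = 1/(1+e^{-1.5400}) = 0.8235
L = P_1 × (1−P_2) = 0.6985 × 0.1765 = 0.12330

0.1233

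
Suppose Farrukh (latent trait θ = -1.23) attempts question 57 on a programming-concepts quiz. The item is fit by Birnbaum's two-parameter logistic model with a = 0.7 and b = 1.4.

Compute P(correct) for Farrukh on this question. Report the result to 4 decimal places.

0.1369

P(θ) = 1 / (1 + exp(−a(θ − b)))
Exponent: 0.7 × (-1.23 − 1.4) = -1.8410
1/(1 + e^{1.8410}) = 0.1369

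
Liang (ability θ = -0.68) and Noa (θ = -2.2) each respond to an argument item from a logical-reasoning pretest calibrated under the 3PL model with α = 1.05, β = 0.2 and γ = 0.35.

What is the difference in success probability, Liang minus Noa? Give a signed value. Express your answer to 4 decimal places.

0.1363

P(θ) = γ + (1 − γ) · 1 / (1 + exp(−α(θ − β)))
P(Liang) = 0.5347  [exponent -0.9240]
P(Noa) = 0.3984  [exponent -2.5200]
Difference = 0.5347 − 0.3984 = 0.1363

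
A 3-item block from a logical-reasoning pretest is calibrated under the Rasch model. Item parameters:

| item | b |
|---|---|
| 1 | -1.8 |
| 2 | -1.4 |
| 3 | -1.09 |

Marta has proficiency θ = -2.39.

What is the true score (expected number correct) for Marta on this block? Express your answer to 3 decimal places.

P(θ) = 1 / (1 + exp(−(θ − b)))
P_1 = 1/(1+e^{0.5900}) = 0.3566
P_2 = 1/(1+e^{0.9900}) = 0.2709
P_3 = 1/(1+e^{1.3000}) = 0.2142
E[score] = 0.3566 + 0.2709 + 0.2142 = 0.8417

0.842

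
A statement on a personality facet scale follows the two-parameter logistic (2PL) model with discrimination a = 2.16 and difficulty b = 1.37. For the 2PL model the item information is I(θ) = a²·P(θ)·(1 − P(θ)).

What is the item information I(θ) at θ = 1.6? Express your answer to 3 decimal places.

1.097

P = 1/(1+e^{-0.4968}) = 0.6217
P(1−P) = 0.6217 × 0.3783 = 0.2352
I = a² × P(1−P) = 2.16² × 0.2352 = 1.09729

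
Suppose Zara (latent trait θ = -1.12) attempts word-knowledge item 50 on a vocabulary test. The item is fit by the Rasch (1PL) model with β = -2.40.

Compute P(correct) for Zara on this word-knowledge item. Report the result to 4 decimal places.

P(θ) = 1 / (1 + exp(−(θ − β)))
Exponent: (-1.12 − (-2.40)) = 1.2800
1/(1 + e^{-1.2800}) = 0.7824
P = 0.7824

0.7824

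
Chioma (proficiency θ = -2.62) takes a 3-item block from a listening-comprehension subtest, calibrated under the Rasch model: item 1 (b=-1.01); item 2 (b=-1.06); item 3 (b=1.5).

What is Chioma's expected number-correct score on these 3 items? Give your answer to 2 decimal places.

0.36

P(θ) = 1 / (1 + exp(−(θ − b)))
P_1 = 1/(1+e^{1.6100}) = 0.1666
P_2 = 1/(1+e^{1.5600}) = 0.1736
P_3 = 1/(1+e^{4.1200}) = 0.0160
E[score] = 0.1666 + 0.1736 + 0.0160 = 0.3562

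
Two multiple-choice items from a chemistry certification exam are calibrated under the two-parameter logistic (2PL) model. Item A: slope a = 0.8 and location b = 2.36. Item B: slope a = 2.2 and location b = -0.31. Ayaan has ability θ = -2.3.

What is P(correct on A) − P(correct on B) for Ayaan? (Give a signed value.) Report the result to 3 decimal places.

P(θ) = 1 / (1 + exp(−a(θ − b)))
P_A = 0.0235
P_B = 0.0124
P_A − P_B = 0.0111

0.011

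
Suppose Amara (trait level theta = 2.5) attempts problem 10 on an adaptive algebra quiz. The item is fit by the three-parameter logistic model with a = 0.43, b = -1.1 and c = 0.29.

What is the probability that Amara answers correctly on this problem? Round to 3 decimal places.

0.875

P(theta) = c + (1 − c) · 1 / (1 + exp(−a(theta − b)))
Exponent: 0.43 × (2.5 − (-1.1)) = 1.5480
1/(1 + e^{-1.5480}) = 0.8246
P = 0.29 + 0.71 × 0.8246 = 0.8755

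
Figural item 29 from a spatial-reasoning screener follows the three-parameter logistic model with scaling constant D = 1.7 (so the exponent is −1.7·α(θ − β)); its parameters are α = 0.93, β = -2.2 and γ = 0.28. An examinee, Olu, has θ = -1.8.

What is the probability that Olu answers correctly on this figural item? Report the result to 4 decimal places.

0.7502

P(θ) = γ + (1 − γ) · 1 / (1 + exp(−D·α(θ − β)))
Exponent: 1.7 × 0.93 × (-1.8 − (-2.2)) = 0.6324
1/(1 + e^{-0.6324}) = 0.6530
P = 0.28 + 0.72 × 0.6530 = 0.7502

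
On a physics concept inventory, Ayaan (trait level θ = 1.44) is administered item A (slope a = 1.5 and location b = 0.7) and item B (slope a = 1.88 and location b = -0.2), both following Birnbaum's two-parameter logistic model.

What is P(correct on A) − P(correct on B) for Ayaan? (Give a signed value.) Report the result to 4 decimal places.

P(θ) = 1 / (1 + exp(−a(θ − b)))
P_A = 0.7521
P_B = 0.9562
P_A − P_B = -0.2041

-0.2041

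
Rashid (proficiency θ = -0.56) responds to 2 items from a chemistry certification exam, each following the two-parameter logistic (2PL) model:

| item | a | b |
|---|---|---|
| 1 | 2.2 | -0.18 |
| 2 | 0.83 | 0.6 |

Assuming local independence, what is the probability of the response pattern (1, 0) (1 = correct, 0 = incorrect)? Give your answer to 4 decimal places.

0.2188

P(θ) = 1 / (1 + exp(−a(θ − b)))
P_1 = 1/(1+e^{0.8360}) = 0.3024
P_2 = 1/(1+e^{0.9628}) = 0.2763
L = P_1 × (1−P_2) = 0.3024 × 0.7237 = 0.21883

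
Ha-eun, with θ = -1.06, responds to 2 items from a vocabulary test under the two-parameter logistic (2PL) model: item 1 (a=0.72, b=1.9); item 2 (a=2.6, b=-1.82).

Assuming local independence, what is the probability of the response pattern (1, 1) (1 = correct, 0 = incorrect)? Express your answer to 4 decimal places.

0.0932

P(θ) = 1 / (1 + exp(−a(θ − b)))
P_1 = 1/(1+e^{2.1312}) = 0.1061
P_2 = 1/(1+e^{-1.9760}) = 0.8783
L = P_1 × P_2 = 0.1061 × 0.8783 = 0.09318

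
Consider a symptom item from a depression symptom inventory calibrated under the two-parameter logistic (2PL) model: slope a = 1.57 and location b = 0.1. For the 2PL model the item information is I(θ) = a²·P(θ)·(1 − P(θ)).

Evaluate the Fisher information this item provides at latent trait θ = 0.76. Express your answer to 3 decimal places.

0.476

P = 1/(1+e^{-1.0362}) = 0.7381
P(1−P) = 0.7381 × 0.2619 = 0.1933
I = a² × P(1−P) = 1.57² × 0.1933 = 0.47647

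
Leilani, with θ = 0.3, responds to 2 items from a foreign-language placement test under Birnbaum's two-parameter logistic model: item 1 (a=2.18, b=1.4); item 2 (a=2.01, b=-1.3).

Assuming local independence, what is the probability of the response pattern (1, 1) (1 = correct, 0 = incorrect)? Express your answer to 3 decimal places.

0.080

P(θ) = 1 / (1 + exp(−a(θ − b)))
P_1 = 1/(1+e^{2.3980}) = 0.0833
P_2 = 1/(1+e^{-3.2160}) = 0.9614
L = P_1 × P_2 = 0.0833 × 0.9614 = 0.08011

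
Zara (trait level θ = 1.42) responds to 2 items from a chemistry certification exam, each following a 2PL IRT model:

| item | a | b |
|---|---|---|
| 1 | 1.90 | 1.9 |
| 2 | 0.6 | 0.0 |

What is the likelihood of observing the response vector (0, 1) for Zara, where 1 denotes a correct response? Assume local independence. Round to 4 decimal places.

0.5001

P(θ) = 1 / (1 + exp(−a(θ − b)))
P_1 = 1/(1+e^{0.9120}) = 0.2866
P_2 = 1/(1+e^{-0.8520}) = 0.7010
L = (1−P_1) × P_2 = 0.7134 × 0.7010 = 0.50009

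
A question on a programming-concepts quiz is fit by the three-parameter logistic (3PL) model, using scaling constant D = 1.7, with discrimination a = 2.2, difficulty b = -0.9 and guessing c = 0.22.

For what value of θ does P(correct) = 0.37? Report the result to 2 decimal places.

P(θ) = c + (1 − c) · 1 / (1 + exp(−D·a(θ − b)))
Remove guessing floor: (0.37 − 0.22)/(1 − 0.22) = 0.1923
logit = ln(0.1923/0.8077) = -1.4351
θ = b + logit/(1.7·a) = -0.9 + (-1.4351)/3.7400 = -1.2837

-1.28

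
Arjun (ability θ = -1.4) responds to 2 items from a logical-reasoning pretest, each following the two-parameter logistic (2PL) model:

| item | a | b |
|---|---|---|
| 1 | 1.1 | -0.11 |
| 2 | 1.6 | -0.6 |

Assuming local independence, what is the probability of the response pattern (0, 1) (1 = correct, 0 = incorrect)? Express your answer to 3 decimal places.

0.175

P(θ) = 1 / (1 + exp(−a(θ − b)))
P_1 = 1/(1+e^{1.4190}) = 0.1948
P_2 = 1/(1+e^{1.2800}) = 0.2176
L = (1−P_1) × P_2 = 0.8052 × 0.2176 = 0.17517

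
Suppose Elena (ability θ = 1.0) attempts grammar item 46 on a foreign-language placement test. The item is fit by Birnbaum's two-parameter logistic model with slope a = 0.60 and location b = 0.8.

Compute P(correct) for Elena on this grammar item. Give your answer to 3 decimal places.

0.530

P(θ) = 1 / (1 + exp(−a(θ − b)))
Exponent: 0.60 × (1.0 − 0.8) = 0.1200
1/(1 + e^{-0.1200}) = 0.5300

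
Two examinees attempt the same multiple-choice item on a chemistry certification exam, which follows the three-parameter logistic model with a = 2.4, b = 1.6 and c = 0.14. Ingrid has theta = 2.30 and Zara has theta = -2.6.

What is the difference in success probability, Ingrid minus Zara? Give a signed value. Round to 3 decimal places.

0.725

P(theta) = c + (1 − c) · 1 / (1 + exp(−a(theta − b)))
P(Ingrid) = 0.8649  [exponent 1.6800]
P(Zara) = 0.1400  [exponent -10.0800]
Difference = 0.8649 − 0.1400 = 0.7249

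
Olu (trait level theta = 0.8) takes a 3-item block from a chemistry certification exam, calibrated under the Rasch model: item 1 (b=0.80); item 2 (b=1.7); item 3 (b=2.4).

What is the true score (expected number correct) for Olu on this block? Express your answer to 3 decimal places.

P(theta) = 1 / (1 + exp(−(theta − b)))
P_1 = 1/(1+e^{0.0000}) = 0.5000
P_2 = 1/(1+e^{0.9000}) = 0.2891
P_3 = 1/(1+e^{1.6000}) = 0.1680
E[score] = 0.5000 + 0.2891 + 0.1680 = 0.9570

0.957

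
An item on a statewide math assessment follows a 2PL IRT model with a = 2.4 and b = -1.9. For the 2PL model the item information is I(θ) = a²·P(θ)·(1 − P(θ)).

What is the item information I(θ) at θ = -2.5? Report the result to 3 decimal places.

P = 1/(1+e^{1.4400}) = 0.1915
P(1−P) = 0.1915 × 0.8085 = 0.1549
I = a² × P(1−P) = 2.4² × 0.1549 = 0.89197

0.892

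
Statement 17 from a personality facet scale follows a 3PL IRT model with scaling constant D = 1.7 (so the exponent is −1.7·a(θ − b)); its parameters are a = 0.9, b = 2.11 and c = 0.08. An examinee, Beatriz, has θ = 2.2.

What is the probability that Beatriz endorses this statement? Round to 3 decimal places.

0.572

P(θ) = c + (1 − c) · 1 / (1 + exp(−D·a(θ − b)))
Exponent: 1.7 × 0.9 × (2.2 − 2.11) = 0.1377
1/(1 + e^{-0.1377}) = 0.5344
P = 0.08 + 0.92 × 0.5344 = 0.5716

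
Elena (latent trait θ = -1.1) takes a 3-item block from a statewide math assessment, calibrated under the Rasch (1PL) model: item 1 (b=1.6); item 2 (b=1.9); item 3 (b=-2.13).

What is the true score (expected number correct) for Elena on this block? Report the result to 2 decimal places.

0.85

P(θ) = 1 / (1 + exp(−(θ − b)))
P_1 = 1/(1+e^{2.7000}) = 0.0630
P_2 = 1/(1+e^{3.0000}) = 0.0474
P_3 = 1/(1+e^{-1.0300}) = 0.7369
E[score] = 0.0630 + 0.0474 + 0.7369 = 0.8473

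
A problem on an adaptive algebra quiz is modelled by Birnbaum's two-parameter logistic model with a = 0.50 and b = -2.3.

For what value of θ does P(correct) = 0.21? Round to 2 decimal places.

P(θ) = 1 / (1 + exp(−a(θ − b)))
logit = ln(0.2100/0.7900) = -1.3249
θ = b + logit/(a) = -2.3 + (-1.3249)/0.5000 = -4.9499

-4.95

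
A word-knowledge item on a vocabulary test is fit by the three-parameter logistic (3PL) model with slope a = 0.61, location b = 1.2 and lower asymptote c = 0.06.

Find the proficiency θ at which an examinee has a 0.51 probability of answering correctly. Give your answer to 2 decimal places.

1.06

P(θ) = c + (1 − c) · 1 / (1 + exp(−a(θ − b)))
Remove guessing floor: (0.51 − 0.06)/(1 − 0.06) = 0.4787
logit = ln(0.4787/0.5213) = -0.0852
θ = b + logit/(a) = 1.2 + (-0.0852)/0.6100 = 1.0604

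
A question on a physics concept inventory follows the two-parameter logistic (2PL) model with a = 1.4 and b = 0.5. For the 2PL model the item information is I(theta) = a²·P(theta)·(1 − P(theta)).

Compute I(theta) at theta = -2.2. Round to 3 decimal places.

P = 1/(1+e^{3.7800}) = 0.0223
P(1−P) = 0.0223 × 0.9777 = 0.0218
I = a² × P(1−P) = 1.4² × 0.0218 = 0.04276

0.043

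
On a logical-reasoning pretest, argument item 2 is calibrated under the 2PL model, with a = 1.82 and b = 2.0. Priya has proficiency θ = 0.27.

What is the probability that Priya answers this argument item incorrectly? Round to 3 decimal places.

0.959

P(θ) = 1 / (1 + exp(−a(θ − b)))
Exponent: 1.82 × (0.27 − 2.0) = -3.1486
1/(1 + e^{3.1486}) = 0.0411
P(incorrect) = 1 − 0.0411 = 0.9589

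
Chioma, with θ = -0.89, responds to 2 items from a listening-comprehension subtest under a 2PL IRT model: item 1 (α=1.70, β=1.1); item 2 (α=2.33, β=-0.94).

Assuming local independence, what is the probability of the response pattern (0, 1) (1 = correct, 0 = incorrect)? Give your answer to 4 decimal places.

0.5117

P(θ) = 1 / (1 + exp(−α(θ − β)))
P_1 = 1/(1+e^{3.3830}) = 0.0328
P_2 = 1/(1+e^{-0.1165}) = 0.5291
L = (1−P_1) × P_2 = 0.9672 × 0.5291 = 0.51172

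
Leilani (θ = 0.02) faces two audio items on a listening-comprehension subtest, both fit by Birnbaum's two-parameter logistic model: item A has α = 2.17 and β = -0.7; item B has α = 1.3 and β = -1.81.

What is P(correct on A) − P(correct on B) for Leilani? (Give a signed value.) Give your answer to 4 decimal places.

P(θ) = 1 / (1 + exp(−α(θ − β)))
P_A = 0.8267
P_B = 0.9152
P_A − P_B = -0.0885

-0.0885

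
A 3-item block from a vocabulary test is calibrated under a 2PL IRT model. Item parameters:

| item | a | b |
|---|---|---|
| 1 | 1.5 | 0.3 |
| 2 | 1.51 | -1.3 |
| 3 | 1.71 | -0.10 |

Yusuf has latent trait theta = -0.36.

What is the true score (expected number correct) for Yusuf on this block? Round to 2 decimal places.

1.47

P(theta) = 1 / (1 + exp(−a(theta − b)))
P_1 = 1/(1+e^{0.9900}) = 0.2709
P_2 = 1/(1+e^{-1.4194}) = 0.8052
P_3 = 1/(1+e^{0.4446}) = 0.3906
E[score] = 0.2709 + 0.8052 + 0.3906 = 1.4668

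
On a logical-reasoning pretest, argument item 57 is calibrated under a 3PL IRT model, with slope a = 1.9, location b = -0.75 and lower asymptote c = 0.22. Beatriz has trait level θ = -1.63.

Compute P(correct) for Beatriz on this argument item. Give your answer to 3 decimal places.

0.343

P(θ) = c + (1 − c) · 1 / (1 + exp(−a(θ − b)))
Exponent: 1.9 × (-1.63 − (-0.75)) = -1.6720
1/(1 + e^{1.6720}) = 0.1582
P = 0.22 + 0.78 × 0.1582 = 0.3434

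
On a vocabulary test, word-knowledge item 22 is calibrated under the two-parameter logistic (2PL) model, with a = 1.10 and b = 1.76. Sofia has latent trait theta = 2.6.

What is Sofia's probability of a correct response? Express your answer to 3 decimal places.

0.716

P(theta) = 1 / (1 + exp(−a(theta − b)))
Exponent: 1.10 × (2.6 − 1.76) = 0.9240
1/(1 + e^{-0.9240}) = 0.7159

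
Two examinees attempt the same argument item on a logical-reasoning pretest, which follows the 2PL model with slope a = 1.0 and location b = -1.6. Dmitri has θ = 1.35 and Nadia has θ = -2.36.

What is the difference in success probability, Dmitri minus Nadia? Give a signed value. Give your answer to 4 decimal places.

P(θ) = 1 / (1 + exp(−a(θ − b)))
P(Dmitri) = 0.9503  [exponent 2.9500]
P(Nadia) = 0.3186  [exponent -0.7600]
Difference = 0.9503 − 0.3186 = 0.6316

0.6316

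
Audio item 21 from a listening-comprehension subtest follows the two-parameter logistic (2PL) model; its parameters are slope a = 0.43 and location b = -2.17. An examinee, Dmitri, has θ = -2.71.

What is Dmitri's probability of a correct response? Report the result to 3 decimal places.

P(θ) = 1 / (1 + exp(−a(θ − b)))
Exponent: 0.43 × (-2.71 − (-2.17)) = -0.2322
1/(1 + e^{0.2322}) = 0.4422

0.442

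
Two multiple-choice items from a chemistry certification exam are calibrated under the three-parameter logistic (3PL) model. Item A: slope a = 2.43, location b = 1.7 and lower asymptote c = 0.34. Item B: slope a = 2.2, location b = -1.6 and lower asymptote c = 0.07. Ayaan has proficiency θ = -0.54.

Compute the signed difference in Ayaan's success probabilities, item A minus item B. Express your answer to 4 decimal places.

-0.5748

P(θ) = c + (1 − c) · 1 / (1 + exp(−a(θ − b)))
P_A = 0.3428
P_B = 0.9177
P_A − P_B = -0.5748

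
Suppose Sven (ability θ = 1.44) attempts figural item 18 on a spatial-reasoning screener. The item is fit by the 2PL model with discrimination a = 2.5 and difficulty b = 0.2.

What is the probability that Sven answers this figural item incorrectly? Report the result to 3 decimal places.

P(θ) = 1 / (1 + exp(−a(θ − b)))
Exponent: 2.5 × (1.44 − 0.2) = 3.1000
1/(1 + e^{-3.1000}) = 0.9569
P(incorrect) = 1 − 0.9569 = 0.0431

0.043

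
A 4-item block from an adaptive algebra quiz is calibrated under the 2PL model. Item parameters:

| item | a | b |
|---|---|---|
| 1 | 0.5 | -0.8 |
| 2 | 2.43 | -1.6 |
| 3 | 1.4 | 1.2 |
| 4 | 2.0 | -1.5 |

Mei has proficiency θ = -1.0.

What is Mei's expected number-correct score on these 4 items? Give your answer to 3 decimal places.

P(θ) = 1 / (1 + exp(−a(θ − b)))
P_1 = 1/(1+e^{0.1000}) = 0.4750
P_2 = 1/(1+e^{-1.4580}) = 0.8112
P_3 = 1/(1+e^{3.0800}) = 0.0439
P_4 = 1/(1+e^{-1.0000}) = 0.7311
E[score] = 0.4750 + 0.8112 + 0.0439 + 0.7311 = 2.0612

2.061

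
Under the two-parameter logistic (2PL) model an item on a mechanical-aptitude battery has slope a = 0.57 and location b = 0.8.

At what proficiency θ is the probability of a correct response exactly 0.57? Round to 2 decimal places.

P(θ) = 1 / (1 + exp(−a(θ − b)))
logit = ln(0.5700/0.4300) = 0.2819
θ = b + logit/(a) = 0.8 + 0.2819/0.5700 = 1.2945

1.29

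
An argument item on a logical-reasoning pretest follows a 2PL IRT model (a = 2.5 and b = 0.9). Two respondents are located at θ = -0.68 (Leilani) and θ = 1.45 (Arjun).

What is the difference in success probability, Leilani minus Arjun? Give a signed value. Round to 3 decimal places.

P(θ) = 1 / (1 + exp(−a(θ − b)))
P(Leilani) = 0.0189  [exponent -3.9500]
P(Arjun) = 0.7982  [exponent 1.3750]
Difference = 0.0189 − 0.7982 = -0.7793

-0.779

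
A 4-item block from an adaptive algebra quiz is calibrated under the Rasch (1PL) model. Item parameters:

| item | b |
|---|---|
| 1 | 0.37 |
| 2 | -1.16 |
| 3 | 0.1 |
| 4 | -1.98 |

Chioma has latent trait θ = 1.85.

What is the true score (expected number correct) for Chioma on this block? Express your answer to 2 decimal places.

P(θ) = 1 / (1 + exp(−(θ − b)))
P_1 = 1/(1+e^{-1.4800}) = 0.8146
P_2 = 1/(1+e^{-3.0100}) = 0.9530
P_3 = 1/(1+e^{-1.7500}) = 0.8520
P_4 = 1/(1+e^{-3.8300}) = 0.9788
E[score] = 0.8146 + 0.9530 + 0.8520 + 0.9788 = 3.5983

3.60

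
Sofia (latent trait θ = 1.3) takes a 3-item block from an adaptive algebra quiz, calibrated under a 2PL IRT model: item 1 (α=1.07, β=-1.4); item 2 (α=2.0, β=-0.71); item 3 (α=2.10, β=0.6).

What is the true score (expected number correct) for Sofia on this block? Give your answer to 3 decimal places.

P(θ) = 1 / (1 + exp(−α(θ − β)))
P_1 = 1/(1+e^{-2.8890}) = 0.9473
P_2 = 1/(1+e^{-4.0200}) = 0.9824
P_3 = 1/(1+e^{-1.4700}) = 0.8131
E[score] = 0.9473 + 0.9824 + 0.8131 = 2.7427

2.743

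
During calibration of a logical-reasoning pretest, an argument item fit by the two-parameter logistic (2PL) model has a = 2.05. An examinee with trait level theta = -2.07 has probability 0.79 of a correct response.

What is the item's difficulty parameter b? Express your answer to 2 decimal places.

P(theta) = 1 / (1 + exp(−a(theta − b)))
logit(0.79) = ln(0.79/0.21) = 1.3249
b = theta − logit/(a) = -2.07 − 1.3249/2.0500 = -2.7163

-2.72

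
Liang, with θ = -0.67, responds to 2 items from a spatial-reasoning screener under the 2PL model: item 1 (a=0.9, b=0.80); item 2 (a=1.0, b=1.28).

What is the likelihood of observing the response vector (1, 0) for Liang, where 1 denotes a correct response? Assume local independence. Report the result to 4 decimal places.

0.1841

P(θ) = 1 / (1 + exp(−a(θ − b)))
P_1 = 1/(1+e^{1.3230}) = 0.2103
P_2 = 1/(1+e^{1.9500}) = 0.1246
L = P_1 × (1−P_2) = 0.2103 × 0.8754 = 0.18412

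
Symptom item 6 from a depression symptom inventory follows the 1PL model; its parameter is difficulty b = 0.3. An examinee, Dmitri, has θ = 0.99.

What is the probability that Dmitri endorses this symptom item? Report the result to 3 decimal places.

P(θ) = 1 / (1 + exp(−(θ − b)))
Exponent: (0.99 − 0.3) = 0.6900
1/(1 + e^{-0.6900}) = 0.6660
P = 0.6660

0.666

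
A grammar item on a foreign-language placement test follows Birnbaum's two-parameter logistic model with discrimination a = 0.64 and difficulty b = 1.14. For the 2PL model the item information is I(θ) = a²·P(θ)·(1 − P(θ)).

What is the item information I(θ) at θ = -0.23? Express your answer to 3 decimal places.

P = 1/(1+e^{0.8768}) = 0.2938
P(1−P) = 0.2938 × 0.7062 = 0.2075
I = a² × P(1−P) = 0.64² × 0.2075 = 0.08499

0.085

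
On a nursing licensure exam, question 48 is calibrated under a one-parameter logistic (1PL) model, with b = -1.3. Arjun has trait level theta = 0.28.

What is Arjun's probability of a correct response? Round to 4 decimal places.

P(theta) = 1 / (1 + exp(−(theta − b)))
Exponent: (0.28 − (-1.3)) = 1.5800
1/(1 + e^{-1.5800}) = 0.8292
P = 0.8292

0.8292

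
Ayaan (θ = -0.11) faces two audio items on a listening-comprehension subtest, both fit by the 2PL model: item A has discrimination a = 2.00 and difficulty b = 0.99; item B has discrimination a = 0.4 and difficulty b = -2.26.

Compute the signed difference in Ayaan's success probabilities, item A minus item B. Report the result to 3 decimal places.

P(θ) = 1 / (1 + exp(−a(θ − b)))
P_A = 0.0998
P_B = 0.7027
P_A − P_B = -0.6029

-0.603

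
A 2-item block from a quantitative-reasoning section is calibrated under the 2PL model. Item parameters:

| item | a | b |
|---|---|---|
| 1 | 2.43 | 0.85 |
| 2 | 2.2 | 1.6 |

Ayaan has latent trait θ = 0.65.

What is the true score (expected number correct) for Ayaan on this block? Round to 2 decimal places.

P(θ) = 1 / (1 + exp(−a(θ − b)))
P_1 = 1/(1+e^{0.4860}) = 0.3808
P_2 = 1/(1+e^{2.0900}) = 0.1101
E[score] = 0.3808 + 0.1101 = 0.4909

0.49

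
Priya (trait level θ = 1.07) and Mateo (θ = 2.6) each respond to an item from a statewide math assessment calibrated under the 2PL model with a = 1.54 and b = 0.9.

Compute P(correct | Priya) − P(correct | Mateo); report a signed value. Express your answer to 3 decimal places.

-0.367

P(θ) = 1 / (1 + exp(−a(θ − b)))
P(Priya) = 0.5651  [exponent 0.2618]
P(Mateo) = 0.9320  [exponent 2.6180]
Difference = 0.5651 − 0.9320 = -0.3669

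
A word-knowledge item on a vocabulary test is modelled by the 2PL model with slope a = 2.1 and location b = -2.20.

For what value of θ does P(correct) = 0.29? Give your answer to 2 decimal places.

P(θ) = 1 / (1 + exp(−a(θ − b)))
logit = ln(0.2900/0.7100) = -0.8954
θ = b + logit/(a) = -2.20 + (-0.8954)/2.1000 = -2.6264

-2.63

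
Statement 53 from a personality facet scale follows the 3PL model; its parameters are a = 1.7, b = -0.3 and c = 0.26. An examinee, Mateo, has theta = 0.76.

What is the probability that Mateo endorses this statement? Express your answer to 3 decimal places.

0.895

P(theta) = c + (1 − c) · 1 / (1 + exp(−a(theta − b)))
Exponent: 1.7 × (0.76 − (-0.3)) = 1.8020
1/(1 + e^{-1.8020}) = 0.8584
P = 0.26 + 0.74 × 0.8584 = 0.8952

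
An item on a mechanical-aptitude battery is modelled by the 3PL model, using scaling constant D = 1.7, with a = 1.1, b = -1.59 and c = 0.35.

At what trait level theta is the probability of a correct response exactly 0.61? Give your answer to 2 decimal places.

-1.81

P(theta) = c + (1 − c) · 1 / (1 + exp(−D·a(theta − b)))
Remove guessing floor: (0.61 − 0.35)/(1 − 0.35) = 0.4000
logit = ln(0.4000/0.6000) = -0.4055
theta = b + logit/(1.7·a) = -1.59 + (-0.4055)/1.8700 = -1.8068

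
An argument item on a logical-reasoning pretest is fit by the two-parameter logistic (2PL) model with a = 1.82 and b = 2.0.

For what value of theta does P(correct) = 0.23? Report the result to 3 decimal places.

1.336

P(theta) = 1 / (1 + exp(−a(theta − b)))
logit = ln(0.2300/0.7700) = -1.2083
theta = b + logit/(a) = 2.0 + (-1.2083)/1.8200 = 1.3361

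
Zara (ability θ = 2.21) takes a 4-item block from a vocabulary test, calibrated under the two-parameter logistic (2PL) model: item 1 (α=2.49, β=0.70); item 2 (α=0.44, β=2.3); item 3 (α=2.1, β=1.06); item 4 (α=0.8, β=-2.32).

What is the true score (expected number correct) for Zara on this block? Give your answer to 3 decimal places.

3.359

P(θ) = 1 / (1 + exp(−α(θ − β)))
P_1 = 1/(1+e^{-3.7599}) = 0.9772
P_2 = 1/(1+e^{0.0396}) = 0.4901
P_3 = 1/(1+e^{-2.4150}) = 0.9180
P_4 = 1/(1+e^{-3.6240}) = 0.9740
E[score] = 0.9772 + 0.4901 + 0.9180 + 0.9740 = 3.3593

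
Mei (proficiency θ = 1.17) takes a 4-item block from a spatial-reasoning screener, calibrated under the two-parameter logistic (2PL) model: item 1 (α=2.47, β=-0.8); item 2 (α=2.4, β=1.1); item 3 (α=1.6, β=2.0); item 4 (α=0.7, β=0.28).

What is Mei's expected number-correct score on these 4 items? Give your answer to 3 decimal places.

P(θ) = 1 / (1 + exp(−α(θ − β)))
P_1 = 1/(1+e^{-4.8659}) = 0.9924
P_2 = 1/(1+e^{-0.1680}) = 0.5419
P_3 = 1/(1+e^{1.3280}) = 0.2095
P_4 = 1/(1+e^{-0.6230}) = 0.6509
E[score] = 0.9924 + 0.5419 + 0.2095 + 0.6509 = 2.3946

2.395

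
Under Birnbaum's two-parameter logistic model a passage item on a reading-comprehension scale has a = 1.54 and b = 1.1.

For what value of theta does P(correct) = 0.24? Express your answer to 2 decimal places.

P(theta) = 1 / (1 + exp(−a(theta − b)))
logit = ln(0.2400/0.7600) = -1.1527
theta = b + logit/(a) = 1.1 + (-1.1527)/1.5400 = 0.3515

0.35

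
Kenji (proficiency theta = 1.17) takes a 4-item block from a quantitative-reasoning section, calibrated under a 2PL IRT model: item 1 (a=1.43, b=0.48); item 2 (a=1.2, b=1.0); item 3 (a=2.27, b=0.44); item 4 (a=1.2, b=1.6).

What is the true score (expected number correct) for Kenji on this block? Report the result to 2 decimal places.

P(theta) = 1 / (1 + exp(−a(theta − b)))
P_1 = 1/(1+e^{-0.9867}) = 0.7284
P_2 = 1/(1+e^{-0.2040}) = 0.5508
P_3 = 1/(1+e^{-1.6571}) = 0.8398
P_4 = 1/(1+e^{0.5160}) = 0.3738
E[score] = 0.7284 + 0.5508 + 0.8398 + 0.3738 = 2.4929

2.49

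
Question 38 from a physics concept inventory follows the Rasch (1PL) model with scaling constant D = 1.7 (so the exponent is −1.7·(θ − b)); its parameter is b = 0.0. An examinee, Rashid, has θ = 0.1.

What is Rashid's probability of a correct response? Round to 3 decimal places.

P(θ) = 1 / (1 + exp(−D·(θ − b)))
Exponent: 1.7 × (0.1 − 0.0) = 0.1700
1/(1 + e^{-0.1700}) = 0.5424
P = 0.5424

0.542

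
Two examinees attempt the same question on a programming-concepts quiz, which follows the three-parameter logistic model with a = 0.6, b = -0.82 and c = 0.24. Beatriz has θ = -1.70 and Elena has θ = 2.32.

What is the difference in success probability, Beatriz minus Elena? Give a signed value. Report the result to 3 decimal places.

P(θ) = c + (1 − c) · 1 / (1 + exp(−a(θ − b)))
P(Beatriz) = 0.5219  [exponent -0.5280]
P(Elena) = 0.8997  [exponent 1.8840]
Difference = 0.5219 − 0.8997 = -0.3778

-0.378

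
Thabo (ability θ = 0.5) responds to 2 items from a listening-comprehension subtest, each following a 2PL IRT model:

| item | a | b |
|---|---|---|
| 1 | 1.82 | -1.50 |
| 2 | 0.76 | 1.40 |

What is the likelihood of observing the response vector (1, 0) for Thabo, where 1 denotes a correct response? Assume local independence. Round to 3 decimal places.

0.648

P(θ) = 1 / (1 + exp(−a(θ − b)))
P_1 = 1/(1+e^{-3.6400}) = 0.9744
P_2 = 1/(1+e^{0.6840}) = 0.3354
L = P_1 × (1−P_2) = 0.9744 × 0.6646 = 0.64763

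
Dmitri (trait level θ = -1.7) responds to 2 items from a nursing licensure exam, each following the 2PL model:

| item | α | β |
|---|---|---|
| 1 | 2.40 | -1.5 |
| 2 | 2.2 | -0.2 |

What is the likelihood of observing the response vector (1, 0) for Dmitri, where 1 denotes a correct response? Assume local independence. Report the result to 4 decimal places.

0.3687

P(θ) = 1 / (1 + exp(−α(θ − β)))
P_1 = 1/(1+e^{0.4800}) = 0.3823
P_2 = 1/(1+e^{3.3000}) = 0.0356
L = P_1 × (1−P_2) = 0.3823 × 0.9644 = 0.36865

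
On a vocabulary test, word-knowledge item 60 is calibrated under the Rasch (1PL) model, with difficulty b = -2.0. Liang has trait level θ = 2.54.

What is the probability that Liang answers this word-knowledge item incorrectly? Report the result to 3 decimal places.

0.011

P(θ) = 1 / (1 + exp(−(θ − b)))
Exponent: (2.54 − (-2.0)) = 4.5400
1/(1 + e^{-4.5400}) = 0.9894
P = 0.9894
P(incorrect) = 1 − 0.9894 = 0.0106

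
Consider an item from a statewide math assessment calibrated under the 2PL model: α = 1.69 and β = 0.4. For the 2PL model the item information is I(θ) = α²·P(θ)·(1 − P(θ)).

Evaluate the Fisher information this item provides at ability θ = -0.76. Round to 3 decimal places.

0.309

P = 1/(1+e^{1.9604}) = 0.1234
P(1−P) = 0.1234 × 0.8766 = 0.1082
I = α² × P(1−P) = 1.69² × 0.1082 = 0.30900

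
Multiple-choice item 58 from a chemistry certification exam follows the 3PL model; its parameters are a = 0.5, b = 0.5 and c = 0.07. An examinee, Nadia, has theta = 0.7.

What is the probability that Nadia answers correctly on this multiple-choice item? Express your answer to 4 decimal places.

0.5582

P(theta) = c + (1 − c) · 1 / (1 + exp(−a(theta − b)))
Exponent: 0.5 × (0.7 − 0.5) = 0.1000
1/(1 + e^{-0.1000}) = 0.5250
P = 0.07 + 0.93 × 0.5250 = 0.5582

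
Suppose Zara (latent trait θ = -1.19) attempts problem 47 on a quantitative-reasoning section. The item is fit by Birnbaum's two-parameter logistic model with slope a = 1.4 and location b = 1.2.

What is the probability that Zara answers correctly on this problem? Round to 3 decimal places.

0.034

P(θ) = 1 / (1 + exp(−a(θ − b)))
Exponent: 1.4 × (-1.19 − 1.2) = -3.3460
1/(1 + e^{3.3460}) = 0.0340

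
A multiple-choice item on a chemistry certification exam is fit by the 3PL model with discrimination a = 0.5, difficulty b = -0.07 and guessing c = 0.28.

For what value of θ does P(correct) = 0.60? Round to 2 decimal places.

P(θ) = c + (1 − c) · 1 / (1 + exp(−a(θ − b)))
Remove guessing floor: (0.60 − 0.28)/(1 − 0.28) = 0.4444
logit = ln(0.4444/0.5556) = -0.2231
θ = b + logit/(a) = -0.07 + (-0.2231)/0.5000 = -0.5163

-0.52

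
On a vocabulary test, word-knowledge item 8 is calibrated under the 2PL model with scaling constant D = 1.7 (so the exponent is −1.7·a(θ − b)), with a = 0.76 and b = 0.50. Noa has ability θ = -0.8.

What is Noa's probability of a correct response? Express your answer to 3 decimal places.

P(θ) = 1 / (1 + exp(−D·a(θ − b)))
Exponent: 1.7 × 0.76 × (-0.8 − 0.50) = -1.6796
1/(1 + e^{1.6796}) = 0.1571
P = 0.1571

0.157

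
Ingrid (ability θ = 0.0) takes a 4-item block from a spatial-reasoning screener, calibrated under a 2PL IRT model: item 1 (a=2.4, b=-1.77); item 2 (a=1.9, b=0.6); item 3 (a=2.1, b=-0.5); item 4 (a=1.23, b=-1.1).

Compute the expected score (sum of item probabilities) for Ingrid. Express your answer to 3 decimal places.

P(θ) = 1 / (1 + exp(−a(θ − b)))
P_1 = 1/(1+e^{-4.2480}) = 0.9859
P_2 = 1/(1+e^{1.1400}) = 0.2423
P_3 = 1/(1+e^{-1.0500}) = 0.7408
P_4 = 1/(1+e^{-1.3530}) = 0.7946
E[score] = 0.9859 + 0.2423 + 0.7408 + 0.7946 = 2.7636

2.764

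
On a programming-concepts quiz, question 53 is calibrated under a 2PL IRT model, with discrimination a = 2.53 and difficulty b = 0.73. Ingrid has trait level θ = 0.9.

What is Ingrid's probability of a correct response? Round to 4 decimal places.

P(θ) = 1 / (1 + exp(−a(θ − b)))
Exponent: 2.53 × (0.9 − 0.73) = 0.4301
1/(1 + e^{-0.4301}) = 0.6059

0.6059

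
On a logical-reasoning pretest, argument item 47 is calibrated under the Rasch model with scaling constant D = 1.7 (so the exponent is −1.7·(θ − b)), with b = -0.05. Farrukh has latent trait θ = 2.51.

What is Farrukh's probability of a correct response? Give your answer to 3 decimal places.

0.987

P(θ) = 1 / (1 + exp(−D·(θ − b)))
Exponent: 1.7 × (2.51 − (-0.05)) = 4.3520
1/(1 + e^{-4.3520}) = 0.9873
P = 0.9873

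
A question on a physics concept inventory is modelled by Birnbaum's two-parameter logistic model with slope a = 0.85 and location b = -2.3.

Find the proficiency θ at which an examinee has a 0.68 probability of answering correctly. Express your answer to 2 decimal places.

P(θ) = 1 / (1 + exp(−a(θ − b)))
logit = ln(0.6800/0.3200) = 0.7538
θ = b + logit/(a) = -2.3 + 0.7538/0.8500 = -1.4132

-1.41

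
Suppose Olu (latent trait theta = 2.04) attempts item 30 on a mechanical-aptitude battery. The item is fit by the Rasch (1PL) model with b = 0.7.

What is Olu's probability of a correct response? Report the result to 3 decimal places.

0.792

P(theta) = 1 / (1 + exp(−(theta − b)))
Exponent: (2.04 − 0.7) = 1.3400
1/(1 + e^{-1.3400}) = 0.7925
P = 0.7925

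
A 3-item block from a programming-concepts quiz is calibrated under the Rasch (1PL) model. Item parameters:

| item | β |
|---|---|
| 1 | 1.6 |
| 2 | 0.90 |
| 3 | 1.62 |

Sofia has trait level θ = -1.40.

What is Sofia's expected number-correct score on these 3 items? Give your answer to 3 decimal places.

P(θ) = 1 / (1 + exp(−(θ − β)))
P_1 = 1/(1+e^{3.0000}) = 0.0474
P_2 = 1/(1+e^{2.3000}) = 0.0911
P_3 = 1/(1+e^{3.0200}) = 0.0465
E[score] = 0.0474 + 0.0911 + 0.0465 = 0.1851

0.185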